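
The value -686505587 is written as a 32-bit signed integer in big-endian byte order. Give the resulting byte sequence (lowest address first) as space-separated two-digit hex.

D7 14 C1 8D

Two's complement of -686505587 in 32 bits: 686505587 = 0x28EB3E73; invert → 0xD714C18C; add 1 → 0xD714C18D.
Split into bytes (most-significant first): D7 14 C1 8D.
Big-endian: lowest address holds the most-significant byte.
So the memory order matches the most-significant-first order: D7 14 C1 8D.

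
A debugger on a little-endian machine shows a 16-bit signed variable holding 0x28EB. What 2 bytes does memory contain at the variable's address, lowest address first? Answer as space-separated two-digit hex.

EB 28

Split into bytes (most-significant first): 28 EB.
Little-endian: lowest address holds the least-significant byte.
So at ascending addresses the bytes are EB 28.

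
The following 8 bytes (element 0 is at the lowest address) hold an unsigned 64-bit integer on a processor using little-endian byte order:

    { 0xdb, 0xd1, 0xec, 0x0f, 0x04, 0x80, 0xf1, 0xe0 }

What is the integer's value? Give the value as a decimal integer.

Little-endian stores the least-significant byte at the lowest address.
Reassemble most-significant byte first: E0 F1 80 04 0F EC D1 DB → 0xE0F180040FECD1DB.
0xE0F180040FECD1DB = 16208877288818528731.

16208877288818528731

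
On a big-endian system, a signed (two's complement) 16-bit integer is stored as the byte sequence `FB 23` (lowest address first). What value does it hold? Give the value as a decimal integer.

-1245

In big-endian order the high byte comes first in memory.
The bytes are already most-significant first: 0xFB23.
Top bit is set, so as a signed 16-bit value this is 0xFB23 − 2^16 = -1245.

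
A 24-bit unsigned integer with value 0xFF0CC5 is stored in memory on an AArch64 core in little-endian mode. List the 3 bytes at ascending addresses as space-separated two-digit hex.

Split into bytes (most-significant first): FF 0C C5.
Little-endian: lowest address holds the least-significant byte.
So at ascending addresses the bytes are C5 0C FF.

C5 0C FF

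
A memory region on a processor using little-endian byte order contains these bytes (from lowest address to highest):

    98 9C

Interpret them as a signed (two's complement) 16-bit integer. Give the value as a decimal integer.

-25448

Little-endian: lowest address holds the least-significant byte.
Reassemble most-significant byte first: 9C 98 → 0x9C98.
Top bit is set, so as a signed 16-bit value this is 0x9C98 − 2^16 = -25448.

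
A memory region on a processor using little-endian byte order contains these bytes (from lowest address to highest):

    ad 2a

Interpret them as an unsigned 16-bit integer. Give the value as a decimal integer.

10925

Little-endian: lowest address holds the least-significant byte.
Reassemble most-significant byte first: 2A AD → 0x2AAD.
0x2AAD = 10925.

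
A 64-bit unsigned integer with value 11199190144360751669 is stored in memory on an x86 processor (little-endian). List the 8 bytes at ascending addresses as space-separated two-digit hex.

35 A2 AD B6 19 84 6B 9B

11199190144360751669 in hexadecimal, padded to 64 bits, is 0x9B6B8419B6ADA235.
Split into bytes (most-significant first): 9B 6B 84 19 B6 AD A2 35.
Little-endian: lowest address holds the least-significant byte.
So at ascending addresses the bytes are 35 A2 AD B6 19 84 6B 9B.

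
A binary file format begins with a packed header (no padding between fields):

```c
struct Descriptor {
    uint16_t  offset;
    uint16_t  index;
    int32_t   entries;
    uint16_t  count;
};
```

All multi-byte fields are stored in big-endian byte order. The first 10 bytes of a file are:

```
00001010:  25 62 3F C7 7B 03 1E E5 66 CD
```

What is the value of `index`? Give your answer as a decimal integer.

16327

`index` follows `offset` (2 bytes), so it starts at byte offset 2 and occupies 2 bytes.
Bytes at offsets 2..3: 3F C7.
Big-endian: lowest address holds the most-significant byte.
The bytes are already most-significant first: 0x3FC7.
0x3FC7 = 16327.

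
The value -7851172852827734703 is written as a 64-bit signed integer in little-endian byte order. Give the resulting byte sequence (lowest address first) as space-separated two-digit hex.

Two's complement of -7851172852827734703 in 64 bits: 7851172852827734703 = 0x6CF4F81CC2FCC2AF; invert → 0x930B07E33D033D50; add 1 → 0x930B07E33D033D51.
Split into bytes (most-significant first): 93 0B 07 E3 3D 03 3D 51.
Little-endian stores the least-significant byte at the lowest address.
So at ascending addresses the bytes are 51 3D 03 3D E3 07 0B 93.

51 3D 03 3D E3 07 0B 93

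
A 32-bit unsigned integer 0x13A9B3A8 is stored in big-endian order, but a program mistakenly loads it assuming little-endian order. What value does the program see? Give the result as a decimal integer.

2830346515

Stored big-endian, the bytes at ascending addresses are 13 A9 B3 A8.
Read back as little-endian, the first byte is least significant, giving 0xA8B3A913.
0xA8B3A913 = 2830346515.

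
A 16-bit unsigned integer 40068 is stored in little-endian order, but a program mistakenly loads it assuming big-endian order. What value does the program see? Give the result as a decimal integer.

40068 in 16-bit hexadecimal is 0x9C84.
Stored little-endian, the bytes at ascending addresses are 84 9C.
Read back as big-endian, the last byte is least significant, giving 0x849C.
0x849C = 33948.

33948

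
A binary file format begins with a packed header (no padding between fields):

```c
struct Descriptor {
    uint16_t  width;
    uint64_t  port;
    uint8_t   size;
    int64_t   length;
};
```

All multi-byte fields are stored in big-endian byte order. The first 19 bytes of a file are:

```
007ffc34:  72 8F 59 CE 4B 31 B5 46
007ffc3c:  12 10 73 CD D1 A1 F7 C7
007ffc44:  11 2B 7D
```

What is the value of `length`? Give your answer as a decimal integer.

`length` follows `width` (2 B), `port` (8 B), `size` (1 B), so it starts at offset 2 + 8 + 1 = 11 and occupies 8 bytes.
Bytes at offsets 11..18: CD D1 A1 F7 C7 11 2B 7D.
Big-endian: lowest address holds the most-significant byte.
The bytes are already most-significant first: 0xCDD1A1F7C7112B7D.
Top bit is set, so as a signed 64-bit value this is 0xCDD1A1F7C7112B7D − 2^64 = -3615930940233012355.

-3615930940233012355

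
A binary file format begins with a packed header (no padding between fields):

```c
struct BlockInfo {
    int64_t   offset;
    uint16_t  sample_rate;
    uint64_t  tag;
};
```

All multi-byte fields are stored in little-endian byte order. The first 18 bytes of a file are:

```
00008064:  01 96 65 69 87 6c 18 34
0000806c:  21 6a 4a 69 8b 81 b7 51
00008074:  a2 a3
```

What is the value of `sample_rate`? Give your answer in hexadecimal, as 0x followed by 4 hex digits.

`sample_rate` follows `offset` (8 bytes), so it starts at byte offset 8 and occupies 2 bytes.
Bytes at offsets 8..9: 21 6A.
In little-endian order the low byte comes first in memory.
Reassemble most-significant byte first: 6A 21 → 0x6A21.

0x6A21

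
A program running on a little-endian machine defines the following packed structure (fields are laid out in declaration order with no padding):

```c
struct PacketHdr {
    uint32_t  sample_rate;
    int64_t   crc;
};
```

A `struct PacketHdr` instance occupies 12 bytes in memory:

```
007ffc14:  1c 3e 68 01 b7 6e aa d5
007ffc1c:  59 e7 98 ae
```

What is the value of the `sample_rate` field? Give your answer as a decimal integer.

`sample_rate` is the first field, at byte offset 0, occupying 4 bytes.
Bytes at offsets 0..3: 1C 3E 68 01.
Little-endian stores the least-significant byte at the lowest address.
Reassemble most-significant byte first: 01 68 3E 1C → 0x01683E1C.
0x01683E1C = 23608860.

23608860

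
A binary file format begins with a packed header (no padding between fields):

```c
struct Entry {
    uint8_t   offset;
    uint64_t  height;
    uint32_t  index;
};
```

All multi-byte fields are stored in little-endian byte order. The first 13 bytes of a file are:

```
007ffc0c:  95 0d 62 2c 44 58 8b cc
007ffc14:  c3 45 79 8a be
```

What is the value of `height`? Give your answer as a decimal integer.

`height` follows `offset` (1 byte), so it starts at byte offset 1 and occupies 8 bytes.
Bytes at offsets 1..8: 0D 62 2C 44 58 8B CC C3.
Little-endian: lowest address holds the least-significant byte.
Reassemble most-significant byte first: C3 CC 8B 58 44 2C 62 0D → 0xC3CC8B58442C620D.
0xC3CC8B58442C620D = 14108804943862063629.

14108804943862063629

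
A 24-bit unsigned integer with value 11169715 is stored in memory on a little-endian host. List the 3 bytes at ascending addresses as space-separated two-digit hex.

11169715 in hexadecimal, padded to 24 bits, is 0xAA6FB3.
Split into bytes (most-significant first): AA 6F B3.
In little-endian order the low byte comes first in memory.
So at ascending addresses the bytes are B3 6F AA.

B3 6F AA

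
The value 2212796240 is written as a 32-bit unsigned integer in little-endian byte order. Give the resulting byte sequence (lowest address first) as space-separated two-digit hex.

50 97 E4 83

2212796240 in hexadecimal, padded to 32 bits, is 0x83E49750.
Split into bytes (most-significant first): 83 E4 97 50.
Little-endian: lowest address holds the least-significant byte.
So at ascending addresses the bytes are 50 97 E4 83.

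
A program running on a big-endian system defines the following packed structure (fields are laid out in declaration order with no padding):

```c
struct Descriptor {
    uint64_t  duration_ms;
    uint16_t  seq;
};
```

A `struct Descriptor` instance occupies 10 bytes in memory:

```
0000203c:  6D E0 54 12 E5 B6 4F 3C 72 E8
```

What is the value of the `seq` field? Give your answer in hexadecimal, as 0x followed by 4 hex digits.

`seq` follows `duration_ms` (8 bytes), so it starts at byte offset 8 and occupies 2 bytes.
Bytes at offsets 8..9: 72 E8.
In big-endian order the high byte comes first in memory.
The bytes are already most-significant first: 0x72E8.

0x72E8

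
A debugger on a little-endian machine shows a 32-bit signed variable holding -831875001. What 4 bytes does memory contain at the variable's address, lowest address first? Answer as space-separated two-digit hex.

47 98 6A CE

Two's complement of -831875001 in 32 bits: 831875001 = 0x319567B9; invert → 0xCE6A9846; add 1 → 0xCE6A9847.
Split into bytes (most-significant first): CE 6A 98 47.
Little-endian: lowest address holds the least-significant byte.
So at ascending addresses the bytes are 47 98 6A CE.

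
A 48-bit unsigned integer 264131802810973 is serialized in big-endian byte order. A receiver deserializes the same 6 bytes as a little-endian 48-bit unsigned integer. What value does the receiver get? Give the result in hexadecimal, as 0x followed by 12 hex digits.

264131802810973 in 48-bit hexadecimal is 0xF039FA47CA5D.
Stored big-endian, the bytes at ascending addresses are F0 39 FA 47 CA 5D.
Read back as little-endian, the first byte is least significant, giving 0x5DCA47FA39F0.

0x5DCA47FA39F0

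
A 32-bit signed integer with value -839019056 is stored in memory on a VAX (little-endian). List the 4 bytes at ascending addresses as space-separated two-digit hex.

D0 95 FD CD

Two's complement of -839019056 in 32 bits: 839019056 = 0x32026A30; invert → 0xCDFD95CF; add 1 → 0xCDFD95D0.
Split into bytes (most-significant first): CD FD 95 D0.
Little-endian stores the least-significant byte at the lowest address.
So at ascending addresses the bytes are D0 95 FD CD.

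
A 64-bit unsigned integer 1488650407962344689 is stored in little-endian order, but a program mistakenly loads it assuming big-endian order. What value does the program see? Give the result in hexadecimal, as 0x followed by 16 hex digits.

1488650407962344689 in 64-bit hexadecimal is 0x14A8BFA8A955FCF1.
Stored little-endian, the bytes at ascending addresses are F1 FC 55 A9 A8 BF A8 14.
Read back as big-endian, the last byte is least significant, giving 0xF1FC55A9A8BFA814.

0xF1FC55A9A8BFA814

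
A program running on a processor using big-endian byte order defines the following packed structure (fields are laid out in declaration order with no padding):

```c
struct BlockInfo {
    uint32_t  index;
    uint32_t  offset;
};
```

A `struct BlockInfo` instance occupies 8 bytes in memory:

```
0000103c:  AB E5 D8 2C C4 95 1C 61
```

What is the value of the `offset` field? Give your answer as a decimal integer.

3298106465

`offset` follows `index` (4 bytes), so it starts at byte offset 4 and occupies 4 bytes.
Bytes at offsets 4..7: C4 95 1C 61.
Big-endian stores the most-significant byte at the lowest address.
The bytes are already most-significant first: 0xC4951C61.
0xC4951C61 = 3298106465.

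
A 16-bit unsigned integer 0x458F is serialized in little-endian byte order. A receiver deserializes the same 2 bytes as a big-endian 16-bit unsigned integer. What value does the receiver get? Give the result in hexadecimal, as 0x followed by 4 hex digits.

0x8F45

Stored little-endian, the bytes at ascending addresses are 8F 45.
Read back as big-endian, the last byte is least significant, giving 0x8F45.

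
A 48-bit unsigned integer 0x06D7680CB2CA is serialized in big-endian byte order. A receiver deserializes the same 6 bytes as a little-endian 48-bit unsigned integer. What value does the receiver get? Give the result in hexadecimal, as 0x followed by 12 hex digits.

Stored big-endian, the bytes at ascending addresses are 06 D7 68 0C B2 CA.
Read back as little-endian, the first byte is least significant, giving 0xCAB20C68D706.

0xCAB20C68D706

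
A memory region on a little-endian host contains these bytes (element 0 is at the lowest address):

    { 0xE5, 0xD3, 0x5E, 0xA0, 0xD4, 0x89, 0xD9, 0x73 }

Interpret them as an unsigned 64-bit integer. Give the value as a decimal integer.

Little-endian: lowest address holds the least-significant byte.
Reassemble most-significant byte first: 73 D9 89 D4 A0 5E D3 E5 → 0x73D989D4A05ED3E5.
0x73D989D4A05ED3E5 = 8347854930624566245.

8347854930624566245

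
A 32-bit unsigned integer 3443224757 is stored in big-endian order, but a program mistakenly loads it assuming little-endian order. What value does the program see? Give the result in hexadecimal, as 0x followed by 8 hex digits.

0xB5703BCD

3443224757 in 32-bit hexadecimal is 0xCD3B70B5.
Stored big-endian, the bytes at ascending addresses are CD 3B 70 B5.
Read back as little-endian, the first byte is least significant, giving 0xB5703BCD.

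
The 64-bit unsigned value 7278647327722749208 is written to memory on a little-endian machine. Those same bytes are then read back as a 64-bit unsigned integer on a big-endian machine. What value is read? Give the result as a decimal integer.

1782653862351667813

7278647327722749208 in 64-bit hexadecimal is 0x6502F32E3E42BD18.
Stored little-endian, the bytes at ascending addresses are 18 BD 42 3E 2E F3 02 65.
Read back as big-endian, the last byte is least significant, giving 0x18BD423E2EF30265.
0x18BD423E2EF30265 = 1782653862351667813.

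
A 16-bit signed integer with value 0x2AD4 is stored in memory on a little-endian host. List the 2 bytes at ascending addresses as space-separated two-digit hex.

D4 2A

Split into bytes (most-significant first): 2A D4.
Little-endian stores the least-significant byte at the lowest address.
So at ascending addresses the bytes are D4 2A.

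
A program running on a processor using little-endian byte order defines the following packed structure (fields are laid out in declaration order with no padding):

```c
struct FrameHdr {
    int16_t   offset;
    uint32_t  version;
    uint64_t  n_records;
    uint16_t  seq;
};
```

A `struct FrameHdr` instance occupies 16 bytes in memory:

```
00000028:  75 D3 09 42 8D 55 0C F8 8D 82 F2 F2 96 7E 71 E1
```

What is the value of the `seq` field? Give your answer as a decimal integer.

`seq` follows `offset` (2 B), `version` (4 B), `n_records` (8 B), so it starts at offset 2 + 4 + 8 = 14 and occupies 2 bytes.
Bytes at offsets 14..15: 71 E1.
In little-endian order the low byte comes first in memory.
Reassemble most-significant byte first: E1 71 → 0xE171.
0xE171 = 57713.

57713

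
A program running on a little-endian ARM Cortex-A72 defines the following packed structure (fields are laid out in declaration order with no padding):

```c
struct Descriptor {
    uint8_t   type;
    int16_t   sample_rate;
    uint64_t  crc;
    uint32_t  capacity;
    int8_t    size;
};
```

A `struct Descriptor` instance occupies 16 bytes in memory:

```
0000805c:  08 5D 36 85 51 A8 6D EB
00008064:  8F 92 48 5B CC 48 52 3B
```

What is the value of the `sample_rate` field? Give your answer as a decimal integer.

13917

`sample_rate` follows `type` (1 byte), so it starts at byte offset 1 and occupies 2 bytes.
Bytes at offsets 1..2: 5D 36.
In little-endian order the low byte comes first in memory.
Reassemble most-significant byte first: 36 5D → 0x365D.
0x365D = 13917.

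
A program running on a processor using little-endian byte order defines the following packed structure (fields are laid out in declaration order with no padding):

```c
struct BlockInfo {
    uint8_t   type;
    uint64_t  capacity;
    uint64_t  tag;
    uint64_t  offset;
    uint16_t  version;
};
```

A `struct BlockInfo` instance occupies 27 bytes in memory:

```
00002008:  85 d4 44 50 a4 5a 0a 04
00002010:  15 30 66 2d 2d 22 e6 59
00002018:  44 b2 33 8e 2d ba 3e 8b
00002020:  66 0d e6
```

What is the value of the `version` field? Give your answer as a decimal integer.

`version` follows `type` (1 B), `capacity` (8 B), `tag` (8 B), `offset` (8 B), so it starts at offset 1 + 8 + 8 + 8 = 25 and occupies 2 bytes.
Bytes at offsets 25..26: 0D E6.
In little-endian order the low byte comes first in memory.
Reassemble most-significant byte first: E6 0D → 0xE60D.
0xE60D = 58893.

58893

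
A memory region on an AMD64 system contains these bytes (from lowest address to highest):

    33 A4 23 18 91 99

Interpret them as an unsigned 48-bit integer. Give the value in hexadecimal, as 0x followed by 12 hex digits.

0x99911823A433

Little-endian: lowest address holds the least-significant byte.
Reassemble most-significant byte first: 99 91 18 23 A4 33 → 0x99911823A433.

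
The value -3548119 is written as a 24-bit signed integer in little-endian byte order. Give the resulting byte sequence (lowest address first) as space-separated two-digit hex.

Two's complement of -3548119 in 24 bits: 3548119 = 0x3623D7; invert → 0xC9DC28; add 1 → 0xC9DC29.
Split into bytes (most-significant first): C9 DC 29.
Little-endian stores the least-significant byte at the lowest address.
So at ascending addresses the bytes are 29 DC C9.

29 DC C9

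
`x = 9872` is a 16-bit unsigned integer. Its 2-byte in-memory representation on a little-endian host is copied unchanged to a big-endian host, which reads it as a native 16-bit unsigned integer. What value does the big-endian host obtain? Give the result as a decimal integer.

9872 in 16-bit hexadecimal is 0x2690.
Stored little-endian, the bytes at ascending addresses are 90 26.
Read back as big-endian, the last byte is least significant, giving 0x9026.
0x9026 = 36902.

36902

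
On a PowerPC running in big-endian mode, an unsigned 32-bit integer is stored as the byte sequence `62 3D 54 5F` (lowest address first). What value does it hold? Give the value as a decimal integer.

1648186463

Big-endian: lowest address holds the most-significant byte.
The bytes are already most-significant first: 0x623D545F.
0x623D545F = 1648186463.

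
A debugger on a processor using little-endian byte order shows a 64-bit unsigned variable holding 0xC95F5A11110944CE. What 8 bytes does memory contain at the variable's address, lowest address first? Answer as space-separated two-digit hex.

Split into bytes (most-significant first): C9 5F 5A 11 11 09 44 CE.
Little-endian: lowest address holds the least-significant byte.
So at ascending addresses the bytes are CE 44 09 11 11 5A 5F C9.

CE 44 09 11 11 5A 5F C9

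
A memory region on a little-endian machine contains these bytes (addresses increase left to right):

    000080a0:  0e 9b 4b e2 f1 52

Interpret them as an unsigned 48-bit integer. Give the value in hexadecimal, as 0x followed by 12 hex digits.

0x52F1E24B9B0E

Little-endian stores the least-significant byte at the lowest address.
Reassemble most-significant byte first: 52 F1 E2 4B 9B 0E → 0x52F1E24B9B0E.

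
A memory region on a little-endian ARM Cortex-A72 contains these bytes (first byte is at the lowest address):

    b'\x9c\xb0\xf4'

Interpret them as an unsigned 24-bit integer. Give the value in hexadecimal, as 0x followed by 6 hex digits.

0xF4B09C

In little-endian order the low byte comes first in memory.
Reassemble most-significant byte first: F4 B0 9C → 0xF4B09C.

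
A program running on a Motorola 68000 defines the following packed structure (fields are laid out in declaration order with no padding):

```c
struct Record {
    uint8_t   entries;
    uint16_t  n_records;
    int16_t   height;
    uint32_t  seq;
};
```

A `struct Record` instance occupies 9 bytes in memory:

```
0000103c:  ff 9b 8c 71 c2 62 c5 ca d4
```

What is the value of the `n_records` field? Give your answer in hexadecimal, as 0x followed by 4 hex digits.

`n_records` follows `entries` (1 byte), so it starts at byte offset 1 and occupies 2 bytes.
Bytes at offsets 1..2: 9B 8C.
Big-endian stores the most-significant byte at the lowest address.
The bytes are already most-significant first: 0x9B8C.

0x9B8C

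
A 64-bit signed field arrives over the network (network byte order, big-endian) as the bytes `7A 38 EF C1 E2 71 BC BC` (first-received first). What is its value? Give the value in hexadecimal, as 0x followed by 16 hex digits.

Big-endian: lowest address holds the most-significant byte.
The bytes are already most-significant first: 0x7A38EFC1E271BCBC.

0x7A38EFC1E271BCBC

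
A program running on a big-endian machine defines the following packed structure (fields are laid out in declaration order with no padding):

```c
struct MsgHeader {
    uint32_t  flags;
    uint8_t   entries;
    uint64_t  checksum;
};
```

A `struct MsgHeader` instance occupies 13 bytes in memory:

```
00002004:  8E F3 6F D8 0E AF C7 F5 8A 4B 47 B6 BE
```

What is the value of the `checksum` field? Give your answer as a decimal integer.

`checksum` follows `flags` (4 B), `entries` (1 B), so it starts at offset 4 + 1 = 5 and occupies 8 bytes.
Bytes at offsets 5..12: AF C7 F5 8A 4B 47 B6 BE.
In big-endian order the high byte comes first in memory.
The bytes are already most-significant first: 0xAFC7F58A4B47B6BE.
0xAFC7F58A4B47B6BE = 12666362451320092350.

12666362451320092350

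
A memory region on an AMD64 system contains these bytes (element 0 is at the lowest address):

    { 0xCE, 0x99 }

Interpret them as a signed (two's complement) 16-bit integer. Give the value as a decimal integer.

-26162

Little-endian stores the least-significant byte at the lowest address.
Reassemble most-significant byte first: 99 CE → 0x99CE.
Top bit is set, so as a signed 16-bit value this is 0x99CE − 2^16 = -26162.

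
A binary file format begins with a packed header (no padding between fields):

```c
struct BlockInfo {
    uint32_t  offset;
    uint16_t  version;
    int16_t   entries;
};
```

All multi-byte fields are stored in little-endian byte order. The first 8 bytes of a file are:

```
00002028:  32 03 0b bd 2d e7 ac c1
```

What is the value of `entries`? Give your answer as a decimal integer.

-15956

`entries` follows `offset` (4 B), `version` (2 B), so it starts at offset 4 + 2 = 6 and occupies 2 bytes.
Bytes at offsets 6..7: AC C1.
Little-endian stores the least-significant byte at the lowest address.
Reassemble most-significant byte first: C1 AC → 0xC1AC.
Top bit is set, so as a signed 16-bit value this is 0xC1AC − 2^16 = -15956.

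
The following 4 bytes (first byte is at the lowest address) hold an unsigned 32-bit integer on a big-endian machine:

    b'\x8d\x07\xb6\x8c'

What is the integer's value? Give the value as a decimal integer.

2366092940

Big-endian stores the most-significant byte at the lowest address.
The bytes are already most-significant first: 0x8D07B68C.
0x8D07B68C = 2366092940.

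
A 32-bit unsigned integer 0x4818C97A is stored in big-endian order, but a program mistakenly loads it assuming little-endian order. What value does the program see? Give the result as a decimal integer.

2059999304

Stored big-endian, the bytes at ascending addresses are 48 18 C9 7A.
Read back as little-endian, the first byte is least significant, giving 0x7AC91848.
0x7AC91848 = 2059999304.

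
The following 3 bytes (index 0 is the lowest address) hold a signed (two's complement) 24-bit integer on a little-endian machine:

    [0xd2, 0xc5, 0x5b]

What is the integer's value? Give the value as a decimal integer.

Little-endian stores the least-significant byte at the lowest address.
Reassemble most-significant byte first: 5B C5 D2 → 0x5BC5D2.
0x5BC5D2 = 6014418.

6014418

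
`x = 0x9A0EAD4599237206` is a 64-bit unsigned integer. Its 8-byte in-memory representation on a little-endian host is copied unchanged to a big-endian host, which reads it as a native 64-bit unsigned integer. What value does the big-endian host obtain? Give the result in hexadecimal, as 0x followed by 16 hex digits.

0x0672239945AD0E9A

Stored little-endian, the bytes at ascending addresses are 06 72 23 99 45 AD 0E 9A.
Read back as big-endian, the last byte is least significant, giving 0x0672239945AD0E9A.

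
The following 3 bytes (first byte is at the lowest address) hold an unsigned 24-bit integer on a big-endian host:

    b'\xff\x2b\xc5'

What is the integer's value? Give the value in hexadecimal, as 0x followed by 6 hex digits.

0xFF2BC5

Big-endian stores the most-significant byte at the lowest address.
The bytes are already most-significant first: 0xFF2BC5.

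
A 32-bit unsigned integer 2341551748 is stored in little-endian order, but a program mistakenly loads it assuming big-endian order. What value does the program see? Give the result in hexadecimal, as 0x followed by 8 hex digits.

2341551748 in 32-bit hexadecimal is 0x8B913E84.
Stored little-endian, the bytes at ascending addresses are 84 3E 91 8B.
Read back as big-endian, the last byte is least significant, giving 0x843E918B.

0x843E918B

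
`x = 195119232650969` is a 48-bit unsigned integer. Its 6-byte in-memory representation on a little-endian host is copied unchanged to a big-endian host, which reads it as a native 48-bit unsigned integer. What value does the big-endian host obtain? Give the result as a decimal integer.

238656530707889

195119232650969 in 48-bit hexadecimal is 0xB175BC8D0ED9.
Stored little-endian, the bytes at ascending addresses are D9 0E 8D BC 75 B1.
Read back as big-endian, the last byte is least significant, giving 0xD90E8DBC75B1.
0xD90E8DBC75B1 = 238656530707889.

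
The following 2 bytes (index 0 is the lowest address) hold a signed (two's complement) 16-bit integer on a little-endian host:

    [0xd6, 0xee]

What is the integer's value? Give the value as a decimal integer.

In little-endian order the low byte comes first in memory.
Reassemble most-significant byte first: EE D6 → 0xEED6.
Top bit is set, so as a signed 16-bit value this is 0xEED6 − 2^16 = -4394.

-4394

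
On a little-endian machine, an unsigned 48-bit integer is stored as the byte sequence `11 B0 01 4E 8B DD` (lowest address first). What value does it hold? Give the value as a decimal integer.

243590378926097

Little-endian stores the least-significant byte at the lowest address.
Reassemble most-significant byte first: DD 8B 4E 01 B0 11 → 0xDD8B4E01B011.
0xDD8B4E01B011 = 243590378926097.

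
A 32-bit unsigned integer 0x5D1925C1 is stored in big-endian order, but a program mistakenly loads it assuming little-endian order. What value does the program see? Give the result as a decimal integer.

3240434013

Stored big-endian, the bytes at ascending addresses are 5D 19 25 C1.
Read back as little-endian, the first byte is least significant, giving 0xC125195D.
0xC125195D = 3240434013.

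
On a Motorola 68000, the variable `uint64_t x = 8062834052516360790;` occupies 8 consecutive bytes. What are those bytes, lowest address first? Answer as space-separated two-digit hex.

6F E4 F0 DA 1F 29 32 56

8062834052516360790 in hexadecimal, padded to 64 bits, is 0x6FE4F0DA1F293256.
Split into bytes (most-significant first): 6F E4 F0 DA 1F 29 32 56.
In big-endian order the high byte comes first in memory.
So the memory order matches the most-significant-first order: 6F E4 F0 DA 1F 29 32 56.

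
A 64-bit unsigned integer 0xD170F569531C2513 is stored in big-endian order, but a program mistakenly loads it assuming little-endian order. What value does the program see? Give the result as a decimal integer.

1379540005444481233

Stored big-endian, the bytes at ascending addresses are D1 70 F5 69 53 1C 25 13.
Read back as little-endian, the first byte is least significant, giving 0x13251C5369F570D1.
0x13251C5369F570D1 = 1379540005444481233.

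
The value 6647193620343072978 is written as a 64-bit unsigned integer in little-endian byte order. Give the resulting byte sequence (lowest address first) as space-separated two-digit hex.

D2 A8 CA 1D 61 93 3F 5C

6647193620343072978 in hexadecimal, padded to 64 bits, is 0x5C3F93611DCAA8D2.
Split into bytes (most-significant first): 5C 3F 93 61 1D CA A8 D2.
In little-endian order the low byte comes first in memory.
So at ascending addresses the bytes are D2 A8 CA 1D 61 93 3F 5C.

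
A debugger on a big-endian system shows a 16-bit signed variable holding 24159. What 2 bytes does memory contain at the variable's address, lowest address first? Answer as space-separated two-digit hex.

24159 in hexadecimal, padded to 16 bits, is 0x5E5F.
Split into bytes (most-significant first): 5E 5F.
Big-endian: lowest address holds the most-significant byte.
So the memory order matches the most-significant-first order: 5E 5F.

5E 5F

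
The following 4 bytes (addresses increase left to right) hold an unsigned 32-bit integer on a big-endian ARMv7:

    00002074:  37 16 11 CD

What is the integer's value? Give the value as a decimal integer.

924193229

Big-endian stores the most-significant byte at the lowest address.
The bytes are already most-significant first: 0x371611CD.
0x371611CD = 924193229.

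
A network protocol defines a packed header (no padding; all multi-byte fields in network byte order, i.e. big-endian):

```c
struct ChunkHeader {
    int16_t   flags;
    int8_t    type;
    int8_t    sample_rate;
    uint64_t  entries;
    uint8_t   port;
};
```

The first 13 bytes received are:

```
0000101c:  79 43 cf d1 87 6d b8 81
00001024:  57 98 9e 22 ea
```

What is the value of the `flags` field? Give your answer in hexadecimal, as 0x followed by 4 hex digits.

`flags` is the first field, at byte offset 0, occupying 2 bytes.
Bytes at offsets 0..1: 79 43.
Big-endian stores the most-significant byte at the lowest address.
The bytes are already most-significant first: 0x7943.

0x7943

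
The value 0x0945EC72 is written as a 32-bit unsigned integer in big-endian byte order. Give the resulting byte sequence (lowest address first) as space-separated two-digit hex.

Split into bytes (most-significant first): 09 45 EC 72.
Big-endian: lowest address holds the most-significant byte.
So the memory order matches the most-significant-first order: 09 45 EC 72.

09 45 EC 72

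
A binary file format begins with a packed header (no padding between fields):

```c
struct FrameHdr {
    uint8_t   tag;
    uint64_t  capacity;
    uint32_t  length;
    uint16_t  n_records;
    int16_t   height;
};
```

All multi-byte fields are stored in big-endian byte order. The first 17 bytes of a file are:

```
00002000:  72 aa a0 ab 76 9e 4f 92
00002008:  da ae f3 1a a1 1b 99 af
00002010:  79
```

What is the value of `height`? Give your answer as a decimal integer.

`height` follows `tag` (1 B), `capacity` (8 B), `length` (4 B), `n_records` (2 B), so it starts at offset 1 + 8 + 4 + 2 = 15 and occupies 2 bytes.
Bytes at offsets 15..16: AF 79.
Big-endian: lowest address holds the most-significant byte.
The bytes are already most-significant first: 0xAF79.
Top bit is set, so as a signed 16-bit value this is 0xAF79 − 2^16 = -20615.

-20615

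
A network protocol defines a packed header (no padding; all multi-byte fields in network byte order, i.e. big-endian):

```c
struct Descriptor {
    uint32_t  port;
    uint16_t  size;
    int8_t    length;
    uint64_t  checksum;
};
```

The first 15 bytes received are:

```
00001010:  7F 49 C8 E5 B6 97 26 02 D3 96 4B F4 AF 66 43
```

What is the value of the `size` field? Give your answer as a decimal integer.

`size` follows `port` (4 bytes), so it starts at byte offset 4 and occupies 2 bytes.
Bytes at offsets 4..5: B6 97.
Big-endian stores the most-significant byte at the lowest address.
The bytes are already most-significant first: 0xB697.
0xB697 = 46743.

46743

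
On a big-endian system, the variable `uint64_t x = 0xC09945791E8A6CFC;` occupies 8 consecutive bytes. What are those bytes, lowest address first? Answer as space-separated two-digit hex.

Split into bytes (most-significant first): C0 99 45 79 1E 8A 6C FC.
Big-endian stores the most-significant byte at the lowest address.
So the memory order matches the most-significant-first order: C0 99 45 79 1E 8A 6C FC.

C0 99 45 79 1E 8A 6C FC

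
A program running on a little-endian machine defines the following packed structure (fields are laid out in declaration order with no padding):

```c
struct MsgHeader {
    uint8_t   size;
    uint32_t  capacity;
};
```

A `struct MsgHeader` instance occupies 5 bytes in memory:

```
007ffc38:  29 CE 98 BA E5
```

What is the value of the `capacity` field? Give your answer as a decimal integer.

`capacity` follows `size` (1 byte), so it starts at byte offset 1 and occupies 4 bytes.
Bytes at offsets 1..4: CE 98 BA E5.
Little-endian stores the least-significant byte at the lowest address.
Reassemble most-significant byte first: E5 BA 98 CE → 0xE5BA98CE.
0xE5BA98CE = 3854211278.

3854211278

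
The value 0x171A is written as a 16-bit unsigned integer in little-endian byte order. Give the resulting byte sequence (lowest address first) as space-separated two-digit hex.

1A 17

Split into bytes (most-significant first): 17 1A.
In little-endian order the low byte comes first in memory.
So at ascending addresses the bytes are 1A 17.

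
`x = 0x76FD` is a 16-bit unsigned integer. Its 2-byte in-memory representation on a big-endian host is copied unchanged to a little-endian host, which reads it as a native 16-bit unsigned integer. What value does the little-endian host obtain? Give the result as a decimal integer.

64886

Stored big-endian, the bytes at ascending addresses are 76 FD.
Read back as little-endian, the first byte is least significant, giving 0xFD76.
0xFD76 = 64886.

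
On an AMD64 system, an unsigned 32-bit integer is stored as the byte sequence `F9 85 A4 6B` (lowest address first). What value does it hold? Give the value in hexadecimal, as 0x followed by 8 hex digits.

0x6BA485F9

Little-endian: lowest address holds the least-significant byte.
Reassemble most-significant byte first: 6B A4 85 F9 → 0x6BA485F9.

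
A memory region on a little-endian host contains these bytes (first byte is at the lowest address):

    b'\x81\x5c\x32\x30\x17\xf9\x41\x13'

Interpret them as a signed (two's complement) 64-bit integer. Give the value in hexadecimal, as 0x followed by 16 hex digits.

Little-endian stores the least-significant byte at the lowest address.
Reassemble most-significant byte first: 13 41 F9 17 30 32 5C 81 → 0x1341F91730325C81.

0x1341F91730325C81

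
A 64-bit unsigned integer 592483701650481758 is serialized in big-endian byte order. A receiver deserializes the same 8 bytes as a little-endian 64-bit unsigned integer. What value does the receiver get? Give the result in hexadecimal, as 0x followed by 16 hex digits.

592483701650481758 in 64-bit hexadecimal is 0x0838ECC99C15E25E.
Stored big-endian, the bytes at ascending addresses are 08 38 EC C9 9C 15 E2 5E.
Read back as little-endian, the first byte is least significant, giving 0x5EE2159CC9EC3808.

0x5EE2159CC9EC3808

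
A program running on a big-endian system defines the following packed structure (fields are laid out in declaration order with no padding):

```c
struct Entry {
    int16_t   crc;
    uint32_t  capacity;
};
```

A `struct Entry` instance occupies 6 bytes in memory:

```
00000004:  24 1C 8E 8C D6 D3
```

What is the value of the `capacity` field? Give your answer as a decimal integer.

`capacity` follows `crc` (2 bytes), so it starts at byte offset 2 and occupies 4 bytes.
Bytes at offsets 2..5: 8E 8C D6 D3.
Big-endian stores the most-significant byte at the lowest address.
The bytes are already most-significant first: 0x8E8CD6D3.
0x8E8CD6D3 = 2391594707.

2391594707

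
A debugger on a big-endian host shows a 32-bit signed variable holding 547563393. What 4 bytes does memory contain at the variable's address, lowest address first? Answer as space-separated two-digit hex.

547563393 in hexadecimal, padded to 32 bits, is 0x20A32781.
Split into bytes (most-significant first): 20 A3 27 81.
In big-endian order the high byte comes first in memory.
So the memory order matches the most-significant-first order: 20 A3 27 81.

20 A3 27 81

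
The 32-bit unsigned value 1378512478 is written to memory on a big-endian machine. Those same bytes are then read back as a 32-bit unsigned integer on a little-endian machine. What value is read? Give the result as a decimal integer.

1584278098

1378512478 in 32-bit hexadecimal is 0x522A6E5E.
Stored big-endian, the bytes at ascending addresses are 52 2A 6E 5E.
Read back as little-endian, the first byte is least significant, giving 0x5E6E2A52.
0x5E6E2A52 = 1584278098.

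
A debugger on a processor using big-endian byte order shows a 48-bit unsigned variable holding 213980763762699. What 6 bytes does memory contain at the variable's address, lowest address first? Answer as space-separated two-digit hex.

213980763762699 in hexadecimal, padded to 48 bits, is 0xC29D4769B00B.
Split into bytes (most-significant first): C2 9D 47 69 B0 0B.
Big-endian: lowest address holds the most-significant byte.
So the memory order matches the most-significant-first order: C2 9D 47 69 B0 0B.

C2 9D 47 69 B0 0B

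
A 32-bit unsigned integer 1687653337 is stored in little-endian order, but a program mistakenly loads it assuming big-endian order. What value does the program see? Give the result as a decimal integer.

1687653337 in 32-bit hexadecimal is 0x64978BD9.
Stored little-endian, the bytes at ascending addresses are D9 8B 97 64.
Read back as big-endian, the last byte is least significant, giving 0xD98B9764.
0xD98B9764 = 3649804132.

3649804132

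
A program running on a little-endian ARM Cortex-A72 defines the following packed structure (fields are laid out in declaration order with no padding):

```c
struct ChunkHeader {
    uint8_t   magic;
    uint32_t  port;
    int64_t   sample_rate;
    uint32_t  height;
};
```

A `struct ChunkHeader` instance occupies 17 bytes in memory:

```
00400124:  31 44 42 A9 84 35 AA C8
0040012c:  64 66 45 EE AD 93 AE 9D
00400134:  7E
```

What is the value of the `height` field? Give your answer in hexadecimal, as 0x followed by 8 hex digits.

`height` follows `magic` (1 B), `port` (4 B), `sample_rate` (8 B), so it starts at offset 1 + 4 + 8 = 13 and occupies 4 bytes.
Bytes at offsets 13..16: 93 AE 9D 7E.
Little-endian: lowest address holds the least-significant byte.
Reassemble most-significant byte first: 7E 9D AE 93 → 0x7E9DAE93.

0x7E9DAE93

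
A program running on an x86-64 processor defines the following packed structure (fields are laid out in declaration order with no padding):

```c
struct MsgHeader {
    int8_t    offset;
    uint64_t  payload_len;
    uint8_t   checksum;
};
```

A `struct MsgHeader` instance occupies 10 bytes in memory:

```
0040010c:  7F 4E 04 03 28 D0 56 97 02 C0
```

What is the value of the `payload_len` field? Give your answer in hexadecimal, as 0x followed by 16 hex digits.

0x029756D02803044E

`payload_len` follows `offset` (1 byte), so it starts at byte offset 1 and occupies 8 bytes.
Bytes at offsets 1..8: 4E 04 03 28 D0 56 97 02.
Little-endian: lowest address holds the least-significant byte.
Reassemble most-significant byte first: 02 97 56 D0 28 03 04 4E → 0x029756D02803044E.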